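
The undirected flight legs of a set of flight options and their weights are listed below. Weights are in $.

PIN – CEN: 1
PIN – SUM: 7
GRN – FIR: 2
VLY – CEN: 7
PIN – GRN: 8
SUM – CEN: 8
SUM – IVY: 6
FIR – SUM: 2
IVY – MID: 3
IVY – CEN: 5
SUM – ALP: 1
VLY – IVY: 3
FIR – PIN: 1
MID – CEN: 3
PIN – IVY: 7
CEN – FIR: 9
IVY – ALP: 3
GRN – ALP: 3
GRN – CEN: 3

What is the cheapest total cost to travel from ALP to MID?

Compare a few routes:
ALP → SUM → FIR → PIN → CEN → MID: 1+2+1+1+3 = 8
ALP → IVY → MID: 3+3 = 6
The minimum is $6 via ALP → IVY → MID.

$6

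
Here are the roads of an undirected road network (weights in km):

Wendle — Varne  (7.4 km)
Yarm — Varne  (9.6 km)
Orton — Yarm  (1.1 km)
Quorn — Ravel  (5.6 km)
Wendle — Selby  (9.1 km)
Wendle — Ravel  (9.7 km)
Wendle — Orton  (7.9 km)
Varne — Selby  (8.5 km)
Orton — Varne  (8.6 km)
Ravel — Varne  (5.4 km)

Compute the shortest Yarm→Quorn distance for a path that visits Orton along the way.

20.7 km

Best Yarm to Orton: Yarm → Orton costing 1.1
Best Orton to Quorn: Orton → Varne → Ravel → Quorn costing 19.6
Total via Orton: 1.1 + 19.6 = 20.7 km.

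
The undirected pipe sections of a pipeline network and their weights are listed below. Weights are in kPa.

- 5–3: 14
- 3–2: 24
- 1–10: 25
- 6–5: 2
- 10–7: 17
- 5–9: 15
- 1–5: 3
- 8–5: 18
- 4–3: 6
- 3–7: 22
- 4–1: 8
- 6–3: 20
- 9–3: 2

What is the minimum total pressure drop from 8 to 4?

Shortest distances from 8:
8: 0
5: 18  (via 8)
6: 20  (via 5)
1: 21  (via 5)
4: 29  (via 1)
Shortest route: 8–5–1–4 = 29 kPa.

29 kPa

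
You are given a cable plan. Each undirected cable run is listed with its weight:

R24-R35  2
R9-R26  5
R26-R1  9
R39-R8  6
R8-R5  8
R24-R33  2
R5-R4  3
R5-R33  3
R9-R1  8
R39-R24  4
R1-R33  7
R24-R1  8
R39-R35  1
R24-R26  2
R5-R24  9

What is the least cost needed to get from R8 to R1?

17

Running Dijkstra from R8:
R8: 0
R39: 6  (via R8)
R35: 7  (via R39)
R5: 8  (via R8)
R24: 9  (via R35)
R4: 11  (via R5)
R33: 11  (via R5)
R26: 11  (via R24)
R9: 16  (via R26)
R1: 17  (via R24)
Shortest route: R8–R39–R35–R24–R1 = 17.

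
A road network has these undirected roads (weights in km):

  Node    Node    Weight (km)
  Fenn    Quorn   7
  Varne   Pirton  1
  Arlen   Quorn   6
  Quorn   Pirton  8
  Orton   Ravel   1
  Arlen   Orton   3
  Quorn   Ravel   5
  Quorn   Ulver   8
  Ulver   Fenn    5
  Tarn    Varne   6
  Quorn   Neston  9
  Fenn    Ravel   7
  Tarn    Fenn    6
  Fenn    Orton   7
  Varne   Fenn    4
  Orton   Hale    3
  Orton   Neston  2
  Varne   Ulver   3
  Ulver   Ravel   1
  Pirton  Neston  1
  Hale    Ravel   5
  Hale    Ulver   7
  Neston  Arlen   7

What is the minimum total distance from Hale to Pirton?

Compare a few routes:
Hale - Orton - Ravel - Ulver - Varne - Pirton: 3+1+1+3+1 = 9
Hale - Orton - Neston - Pirton: 3+2+1 = 6
Cheapest is Hale - Orton - Neston - Pirton at 6 km.

6 km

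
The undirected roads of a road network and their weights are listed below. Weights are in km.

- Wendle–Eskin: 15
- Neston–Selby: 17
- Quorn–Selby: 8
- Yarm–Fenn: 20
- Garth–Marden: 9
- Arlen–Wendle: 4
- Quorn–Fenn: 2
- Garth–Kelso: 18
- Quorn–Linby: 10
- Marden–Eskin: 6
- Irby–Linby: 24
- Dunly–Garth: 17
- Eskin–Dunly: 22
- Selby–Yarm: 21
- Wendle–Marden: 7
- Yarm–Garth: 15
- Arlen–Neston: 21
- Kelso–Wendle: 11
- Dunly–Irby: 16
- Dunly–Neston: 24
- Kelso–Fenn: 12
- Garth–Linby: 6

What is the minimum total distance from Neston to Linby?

35 km

Running Dijkstra from Neston:
Neston: 0
Selby: 17  (via Neston)
Arlen: 21  (via Neston)
Dunly: 24  (via Neston)
Wendle: 25  (via Arlen)
Quorn: 25  (via Selby)
Fenn: 27  (via Quorn)
Marden: 32  (via Wendle)
Linby: 35  (via Quorn)
Shortest route: Neston → Selby → Quorn → Linby = 35 km.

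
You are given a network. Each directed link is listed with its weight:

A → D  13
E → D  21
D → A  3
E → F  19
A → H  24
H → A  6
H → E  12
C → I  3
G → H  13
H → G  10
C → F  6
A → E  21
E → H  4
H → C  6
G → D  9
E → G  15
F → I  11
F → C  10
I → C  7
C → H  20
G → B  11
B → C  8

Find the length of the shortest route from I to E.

Candidate routes:
I - C - H - A - E: 7+20+6+21 = 54
I - C - H - E: 7+20+12 = 39
I - C - H - G - D - A - E: 7+20+10+9+3+21 = 70
The minimum is 39 via I - C - H - E.

39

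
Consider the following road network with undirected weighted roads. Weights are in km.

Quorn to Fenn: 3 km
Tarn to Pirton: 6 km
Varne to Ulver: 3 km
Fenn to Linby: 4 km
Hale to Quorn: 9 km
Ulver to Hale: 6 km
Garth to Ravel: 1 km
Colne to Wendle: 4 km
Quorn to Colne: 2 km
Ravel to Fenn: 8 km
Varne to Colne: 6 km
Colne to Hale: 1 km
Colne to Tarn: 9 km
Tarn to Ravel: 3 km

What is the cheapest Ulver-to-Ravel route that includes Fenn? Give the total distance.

20 km

Best Ulver to Fenn: Ulver → Hale → Colne → Quorn → Fenn costing 12
Shortest Fenn→Ravel: Fenn → Ravel = 8
Total via Fenn: 12 + 8 = 20 km.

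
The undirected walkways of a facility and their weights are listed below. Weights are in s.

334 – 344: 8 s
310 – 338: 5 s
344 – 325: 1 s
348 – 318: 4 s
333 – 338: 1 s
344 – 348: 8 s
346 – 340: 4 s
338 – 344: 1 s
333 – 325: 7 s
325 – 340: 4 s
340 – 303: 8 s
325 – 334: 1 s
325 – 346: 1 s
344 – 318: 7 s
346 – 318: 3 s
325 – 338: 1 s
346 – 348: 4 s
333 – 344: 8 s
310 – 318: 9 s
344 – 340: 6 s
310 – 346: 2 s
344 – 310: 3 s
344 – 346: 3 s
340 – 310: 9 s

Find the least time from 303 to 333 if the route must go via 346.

15 s

Best 303 to 346: 303 → 340 → 346 costing 12
Best 346 to 333: 346 → 325 → 338 → 333 costing 3
Total via 346: 12 + 3 = 15 s.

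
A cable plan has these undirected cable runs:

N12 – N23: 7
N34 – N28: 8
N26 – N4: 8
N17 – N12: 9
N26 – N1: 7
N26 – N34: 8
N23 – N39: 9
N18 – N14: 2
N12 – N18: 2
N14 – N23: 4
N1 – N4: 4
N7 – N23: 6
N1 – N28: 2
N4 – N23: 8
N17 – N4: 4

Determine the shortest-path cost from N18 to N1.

18

Running Dijkstra from N18:
N18: 0
N14: 2  (via N18)
N12: 2  (via N18)
N23: 6  (via N14)
N17: 11  (via N12)
N7: 12  (via N23)
N4: 14  (via N23)
N39: 15  (via N23)
N1: 18  (via N4)
Shortest route: N18 → N14 → N23 → N4 → N1 = 18.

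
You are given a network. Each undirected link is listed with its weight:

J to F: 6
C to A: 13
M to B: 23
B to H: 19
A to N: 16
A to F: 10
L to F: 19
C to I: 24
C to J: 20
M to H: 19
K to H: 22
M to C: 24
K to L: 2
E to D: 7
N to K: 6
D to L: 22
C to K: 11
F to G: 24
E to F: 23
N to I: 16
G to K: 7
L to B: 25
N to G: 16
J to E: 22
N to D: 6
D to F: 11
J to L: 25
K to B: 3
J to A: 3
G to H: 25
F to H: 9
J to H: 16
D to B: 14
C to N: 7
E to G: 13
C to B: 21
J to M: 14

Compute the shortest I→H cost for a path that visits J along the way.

Best I to J: I → N → A → J costing 35
Shortest J→H: J → F → H = 15
Total via J: 35 + 15 = 50.

50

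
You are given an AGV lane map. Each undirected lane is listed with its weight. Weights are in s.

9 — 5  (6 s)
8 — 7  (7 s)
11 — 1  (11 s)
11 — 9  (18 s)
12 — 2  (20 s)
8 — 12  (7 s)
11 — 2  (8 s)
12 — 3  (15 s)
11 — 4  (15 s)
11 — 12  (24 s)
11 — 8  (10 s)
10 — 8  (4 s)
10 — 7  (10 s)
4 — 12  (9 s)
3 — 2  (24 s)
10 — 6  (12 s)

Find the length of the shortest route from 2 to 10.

Candidate routes:
2 - 11 - 8 - 10: 8+10+4 = 22
2 - 12 - 8 - 10: 20+7+4 = 31
The minimum is 22 s via 2 - 11 - 8 - 10.

22 s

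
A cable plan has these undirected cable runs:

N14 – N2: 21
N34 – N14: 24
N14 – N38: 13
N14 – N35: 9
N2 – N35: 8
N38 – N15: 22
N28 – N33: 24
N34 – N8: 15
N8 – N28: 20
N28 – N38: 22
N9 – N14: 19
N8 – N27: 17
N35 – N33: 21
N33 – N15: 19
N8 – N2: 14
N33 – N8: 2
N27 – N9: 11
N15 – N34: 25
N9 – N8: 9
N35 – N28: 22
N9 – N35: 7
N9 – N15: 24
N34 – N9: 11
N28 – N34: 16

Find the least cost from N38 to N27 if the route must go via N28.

59

Shortest N38→N28: N38 → N28 = 22
Best N28 to N27: N28 → N8 → N27 costing 37
Total via N28: 22 + 37 = 59.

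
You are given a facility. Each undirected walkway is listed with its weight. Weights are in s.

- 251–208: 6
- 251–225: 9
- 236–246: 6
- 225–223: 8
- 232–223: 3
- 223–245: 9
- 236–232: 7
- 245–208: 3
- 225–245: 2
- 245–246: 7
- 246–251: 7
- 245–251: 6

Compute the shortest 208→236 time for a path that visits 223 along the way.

Shortest 208→223: 208–245–223 = 12
Shortest 223→236: 223–232–236 = 10
Total via 223: 12 + 10 = 22 s.

22 s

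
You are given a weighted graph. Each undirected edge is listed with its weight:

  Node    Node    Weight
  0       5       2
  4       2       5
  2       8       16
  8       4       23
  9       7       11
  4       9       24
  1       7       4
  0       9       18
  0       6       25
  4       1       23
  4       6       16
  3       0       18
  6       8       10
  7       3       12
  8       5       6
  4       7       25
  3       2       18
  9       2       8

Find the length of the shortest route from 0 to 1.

33

Shortest distances from 0:
0: 0
5: 2  (via 0)
8: 8  (via 5)
3: 18  (via 0)
6: 18  (via 8)
9: 18  (via 0)
2: 24  (via 8)
4: 29  (via 2)
7: 29  (via 9)
1: 33  (via 7)
Shortest route: 0 → 9 → 7 → 1 = 33.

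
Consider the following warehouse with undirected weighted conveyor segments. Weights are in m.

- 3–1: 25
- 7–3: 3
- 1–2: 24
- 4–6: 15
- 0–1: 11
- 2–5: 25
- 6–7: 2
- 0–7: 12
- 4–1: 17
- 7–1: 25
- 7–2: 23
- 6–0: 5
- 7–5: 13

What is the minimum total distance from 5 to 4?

Shortest distances from 5:
5: 0
7: 13  (via 5)
6: 15  (via 7)
3: 16  (via 7)
0: 20  (via 6)
2: 25  (via 5)
4: 30  (via 6)
Shortest route: 5 → 7 → 6 → 4 = 30 m.

30 m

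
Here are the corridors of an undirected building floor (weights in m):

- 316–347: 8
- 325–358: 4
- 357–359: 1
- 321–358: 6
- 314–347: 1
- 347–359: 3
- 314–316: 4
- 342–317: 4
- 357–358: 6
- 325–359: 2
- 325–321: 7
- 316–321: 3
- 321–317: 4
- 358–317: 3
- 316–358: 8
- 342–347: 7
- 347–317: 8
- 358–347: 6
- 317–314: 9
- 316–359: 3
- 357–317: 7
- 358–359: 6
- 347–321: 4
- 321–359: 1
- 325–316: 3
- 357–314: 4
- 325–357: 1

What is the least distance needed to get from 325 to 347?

5 m

Enumerating some paths:
325 → 357 → 314 → 347: 1+4+1 = 6
325 → 357 → 359 → 321 → 347: 1+1+1+4 = 7
325 → 359 → 347: 2+3 = 5
325 → 359 → 321 → 347: 2+1+4 = 7
Cheapest is 325 → 359 → 347 at 5 m.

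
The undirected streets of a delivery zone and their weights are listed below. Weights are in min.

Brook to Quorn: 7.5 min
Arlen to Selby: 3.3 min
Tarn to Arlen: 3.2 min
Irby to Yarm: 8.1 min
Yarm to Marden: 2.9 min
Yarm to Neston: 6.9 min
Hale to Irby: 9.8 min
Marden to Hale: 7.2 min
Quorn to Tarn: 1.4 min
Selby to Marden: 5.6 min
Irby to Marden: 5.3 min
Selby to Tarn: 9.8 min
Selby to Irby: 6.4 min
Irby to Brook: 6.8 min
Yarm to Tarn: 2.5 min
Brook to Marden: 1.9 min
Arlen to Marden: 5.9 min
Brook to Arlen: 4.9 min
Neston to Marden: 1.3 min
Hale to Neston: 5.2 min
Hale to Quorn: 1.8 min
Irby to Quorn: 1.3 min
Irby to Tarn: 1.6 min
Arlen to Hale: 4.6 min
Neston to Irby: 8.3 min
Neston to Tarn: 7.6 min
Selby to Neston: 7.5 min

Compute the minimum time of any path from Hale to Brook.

8.4 min

Enumerating some paths:
Hale → Quorn → Brook: 1.8+7.5 = 9.3
Hale → Marden → Brook: 7.2+1.9 = 9.1
Hale → Neston → Marden → Brook: 5.2+1.3+1.9 = 8.4
Cheapest is Hale → Neston → Marden → Brook at 8.4 min.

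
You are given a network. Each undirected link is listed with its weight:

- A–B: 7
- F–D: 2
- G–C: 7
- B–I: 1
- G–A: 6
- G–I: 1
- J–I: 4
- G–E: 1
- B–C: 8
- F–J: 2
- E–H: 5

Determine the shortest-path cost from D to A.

15

Compare a few routes:
D → F → J → I → G → A: 2+2+4+1+6 = 15
D → F → J → I → B → C → G → A: 2+2+4+1+8+7+6 = 30
D → F → J → I → B → A: 2+2+4+1+7 = 16
The minimum is 15 via D → F → J → I → G → A.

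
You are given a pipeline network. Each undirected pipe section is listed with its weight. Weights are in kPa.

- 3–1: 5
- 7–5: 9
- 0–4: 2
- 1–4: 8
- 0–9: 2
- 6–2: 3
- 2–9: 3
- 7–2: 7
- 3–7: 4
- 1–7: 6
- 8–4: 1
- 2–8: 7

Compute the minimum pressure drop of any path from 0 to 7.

12 kPa

Running Dijkstra from 0:
0: 0
4: 2  (via 0)
9: 2  (via 0)
8: 3  (via 4)
2: 5  (via 9)
6: 8  (via 2)
1: 10  (via 4)
7: 12  (via 2)
Shortest route: 0 → 9 → 2 → 7 = 12 kPa.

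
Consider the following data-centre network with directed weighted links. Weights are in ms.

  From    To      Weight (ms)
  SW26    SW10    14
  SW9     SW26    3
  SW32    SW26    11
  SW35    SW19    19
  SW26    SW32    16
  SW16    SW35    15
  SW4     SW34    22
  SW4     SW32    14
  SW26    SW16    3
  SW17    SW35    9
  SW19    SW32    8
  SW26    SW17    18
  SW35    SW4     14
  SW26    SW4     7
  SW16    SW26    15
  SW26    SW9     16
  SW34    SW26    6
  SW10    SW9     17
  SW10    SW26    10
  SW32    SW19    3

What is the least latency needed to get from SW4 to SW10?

Compare a few routes:
SW4 → SW34 → SW26 → SW10: 22+6+14 = 42
SW4 → SW32 → SW26 → SW10: 14+11+14 = 39
The minimum is 39 ms via SW4 → SW32 → SW26 → SW10.

39 ms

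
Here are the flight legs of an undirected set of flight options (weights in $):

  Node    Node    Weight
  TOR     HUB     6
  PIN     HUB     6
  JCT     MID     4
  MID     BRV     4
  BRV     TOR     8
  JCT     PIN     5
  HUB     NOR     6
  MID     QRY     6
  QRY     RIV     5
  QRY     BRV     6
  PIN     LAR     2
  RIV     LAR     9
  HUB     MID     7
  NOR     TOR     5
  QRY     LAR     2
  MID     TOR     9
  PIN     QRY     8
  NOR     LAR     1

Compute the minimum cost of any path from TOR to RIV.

Running Dijkstra from TOR:
TOR: 0
NOR: 5  (via TOR)
HUB: 6  (via TOR)
LAR: 6  (via NOR)
BRV: 8  (via TOR)
QRY: 8  (via LAR)
PIN: 8  (via LAR)
MID: 9  (via TOR)
RIV: 13  (via QRY)
Shortest route: TOR → NOR → LAR → QRY → RIV = $13.

$13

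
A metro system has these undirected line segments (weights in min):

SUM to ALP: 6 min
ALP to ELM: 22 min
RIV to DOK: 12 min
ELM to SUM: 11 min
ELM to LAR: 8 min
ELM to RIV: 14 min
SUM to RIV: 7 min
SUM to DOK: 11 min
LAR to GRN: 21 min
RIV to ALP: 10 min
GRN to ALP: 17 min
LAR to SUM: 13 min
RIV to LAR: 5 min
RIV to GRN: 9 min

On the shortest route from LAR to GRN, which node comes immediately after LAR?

RIV

Compare a few routes:
LAR–RIV–GRN: 5+9 = 14
LAR–GRN: 21 = 21
The minimum is 14 min via LAR–RIV–GRN.
So from LAR the first move is to RIV.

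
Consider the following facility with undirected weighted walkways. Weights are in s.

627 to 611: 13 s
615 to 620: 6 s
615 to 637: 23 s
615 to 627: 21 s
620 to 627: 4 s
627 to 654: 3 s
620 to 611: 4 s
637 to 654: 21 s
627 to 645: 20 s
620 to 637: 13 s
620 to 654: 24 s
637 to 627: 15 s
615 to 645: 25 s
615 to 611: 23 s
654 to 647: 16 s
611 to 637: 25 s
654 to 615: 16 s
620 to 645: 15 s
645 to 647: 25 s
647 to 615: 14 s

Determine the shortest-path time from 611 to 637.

17 s

Enumerating some paths:
611 → 620 → 637: 4+13 = 17
611 → 620 → 627 → 637: 4+4+15 = 23
The minimum is 17 s via 611 → 620 → 637.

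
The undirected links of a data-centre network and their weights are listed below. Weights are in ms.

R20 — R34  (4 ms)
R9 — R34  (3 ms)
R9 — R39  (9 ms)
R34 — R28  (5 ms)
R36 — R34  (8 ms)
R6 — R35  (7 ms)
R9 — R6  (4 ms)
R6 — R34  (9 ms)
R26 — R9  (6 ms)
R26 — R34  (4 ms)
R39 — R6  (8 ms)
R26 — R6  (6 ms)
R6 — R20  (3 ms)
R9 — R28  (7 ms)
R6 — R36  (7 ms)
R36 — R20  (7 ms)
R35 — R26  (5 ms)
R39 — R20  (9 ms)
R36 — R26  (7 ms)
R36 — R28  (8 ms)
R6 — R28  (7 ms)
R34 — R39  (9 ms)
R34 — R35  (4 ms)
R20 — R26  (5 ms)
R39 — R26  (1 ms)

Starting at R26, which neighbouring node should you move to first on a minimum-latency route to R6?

R6

Compare a few routes:
R26 - R39 - R6: 1+8 = 9
R26 - R9 - R6: 6+4 = 10
R26 - R6: 6 = 6
R26 - R20 - R6: 5+3 = 8
The minimum is 6 ms via R26 - R6.
So from R26 the first move is to R6.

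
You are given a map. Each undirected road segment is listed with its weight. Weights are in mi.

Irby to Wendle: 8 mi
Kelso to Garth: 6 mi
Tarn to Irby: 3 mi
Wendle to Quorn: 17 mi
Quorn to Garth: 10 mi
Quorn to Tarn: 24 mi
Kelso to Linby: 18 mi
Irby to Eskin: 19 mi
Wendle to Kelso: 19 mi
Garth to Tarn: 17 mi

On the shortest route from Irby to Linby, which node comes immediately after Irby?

Tarn

Compare a few routes:
Irby–Tarn–Garth–Kelso–Linby: 3+17+6+18 = 44
Irby–Wendle–Kelso–Linby: 8+19+18 = 45
The minimum is 44 mi via Irby–Tarn–Garth–Kelso–Linby.
So from Irby the first move is to Tarn.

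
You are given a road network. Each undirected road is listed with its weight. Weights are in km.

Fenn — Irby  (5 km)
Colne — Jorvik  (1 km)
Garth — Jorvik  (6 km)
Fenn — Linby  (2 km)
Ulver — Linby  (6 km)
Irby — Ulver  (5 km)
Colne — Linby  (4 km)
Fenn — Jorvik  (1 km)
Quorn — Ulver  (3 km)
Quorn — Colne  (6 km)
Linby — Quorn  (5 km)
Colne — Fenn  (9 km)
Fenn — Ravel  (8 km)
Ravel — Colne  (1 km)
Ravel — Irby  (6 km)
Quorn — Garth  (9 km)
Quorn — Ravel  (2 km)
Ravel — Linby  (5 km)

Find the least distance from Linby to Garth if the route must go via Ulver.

Shortest Linby→Ulver: Linby–Ulver = 6
Best Ulver to Garth: Ulver–Quorn–Garth costing 12
Total via Ulver: 6 + 12 = 18 km.

18 km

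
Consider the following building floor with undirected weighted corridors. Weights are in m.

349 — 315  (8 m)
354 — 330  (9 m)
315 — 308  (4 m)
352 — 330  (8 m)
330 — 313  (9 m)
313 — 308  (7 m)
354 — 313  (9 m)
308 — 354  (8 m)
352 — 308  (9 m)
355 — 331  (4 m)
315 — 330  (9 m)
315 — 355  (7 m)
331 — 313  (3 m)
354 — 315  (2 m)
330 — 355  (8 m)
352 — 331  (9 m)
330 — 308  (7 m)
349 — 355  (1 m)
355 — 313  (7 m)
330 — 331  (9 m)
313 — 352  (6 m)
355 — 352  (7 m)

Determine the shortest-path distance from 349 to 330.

9 m

Settle nodes by increasing distance from 349:
349: 0
355: 1  (via 349)
331: 5  (via 355)
352: 8  (via 355)
313: 8  (via 355)
315: 8  (via 349)
330: 9  (via 355)
Shortest route: 349–355–330 = 9 m.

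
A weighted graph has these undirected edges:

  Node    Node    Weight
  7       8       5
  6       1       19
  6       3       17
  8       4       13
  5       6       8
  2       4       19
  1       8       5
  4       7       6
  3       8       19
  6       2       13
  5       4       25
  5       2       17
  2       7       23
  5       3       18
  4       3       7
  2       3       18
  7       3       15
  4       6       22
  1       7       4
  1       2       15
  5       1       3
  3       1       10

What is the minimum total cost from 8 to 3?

15

Candidate routes:
8 → 1 → 3: 5+10 = 15
8 → 7 → 1 → 3: 5+4+10 = 19
8 → 7 → 4 → 3: 5+6+7 = 18
The minimum is 15 via 8 → 1 → 3.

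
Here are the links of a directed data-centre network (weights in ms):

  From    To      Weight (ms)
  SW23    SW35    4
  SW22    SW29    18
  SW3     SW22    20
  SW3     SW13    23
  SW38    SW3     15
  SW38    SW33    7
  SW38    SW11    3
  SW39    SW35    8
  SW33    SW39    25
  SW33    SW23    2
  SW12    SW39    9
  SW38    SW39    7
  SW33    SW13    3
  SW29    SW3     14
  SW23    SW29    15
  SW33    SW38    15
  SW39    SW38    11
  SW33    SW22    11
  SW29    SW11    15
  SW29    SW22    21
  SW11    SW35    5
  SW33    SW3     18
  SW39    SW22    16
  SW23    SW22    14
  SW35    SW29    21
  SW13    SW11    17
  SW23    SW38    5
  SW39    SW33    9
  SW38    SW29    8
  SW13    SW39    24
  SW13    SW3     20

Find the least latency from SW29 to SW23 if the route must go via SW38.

Best SW29 to SW38: SW29–SW3–SW13–SW39–SW38 costing 72
Shortest SW38→SW23: SW38–SW33–SW23 = 9
Total via SW38: 72 + 9 = 81 ms.

81 ms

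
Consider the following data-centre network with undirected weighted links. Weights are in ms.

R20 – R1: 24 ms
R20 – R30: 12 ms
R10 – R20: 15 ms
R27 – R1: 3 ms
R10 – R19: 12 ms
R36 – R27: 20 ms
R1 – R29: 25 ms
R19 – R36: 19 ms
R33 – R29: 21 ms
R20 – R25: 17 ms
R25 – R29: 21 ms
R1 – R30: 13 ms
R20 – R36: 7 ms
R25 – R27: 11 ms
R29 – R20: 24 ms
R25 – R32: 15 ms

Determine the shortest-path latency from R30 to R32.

Running Dijkstra from R30:
R30: 0
R20: 12  (via R30)
R1: 13  (via R30)
R27: 16  (via R1)
R36: 19  (via R20)
R10: 27  (via R20)
R25: 27  (via R27)
R29: 36  (via R20)
R19: 38  (via R36)
R32: 42  (via R25)
Shortest route: R30–R1–R27–R25–R32 = 42 ms.

42 ms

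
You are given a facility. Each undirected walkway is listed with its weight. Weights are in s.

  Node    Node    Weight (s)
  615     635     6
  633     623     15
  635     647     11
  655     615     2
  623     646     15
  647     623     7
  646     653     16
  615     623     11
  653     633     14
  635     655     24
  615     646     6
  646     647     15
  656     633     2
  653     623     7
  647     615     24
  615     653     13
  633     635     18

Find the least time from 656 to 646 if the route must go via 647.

39 s

Shortest 656→647: 656 → 633 → 623 → 647 = 24
Best 647 to 646: 647 → 646 costing 15
Total via 647: 24 + 15 = 39 s.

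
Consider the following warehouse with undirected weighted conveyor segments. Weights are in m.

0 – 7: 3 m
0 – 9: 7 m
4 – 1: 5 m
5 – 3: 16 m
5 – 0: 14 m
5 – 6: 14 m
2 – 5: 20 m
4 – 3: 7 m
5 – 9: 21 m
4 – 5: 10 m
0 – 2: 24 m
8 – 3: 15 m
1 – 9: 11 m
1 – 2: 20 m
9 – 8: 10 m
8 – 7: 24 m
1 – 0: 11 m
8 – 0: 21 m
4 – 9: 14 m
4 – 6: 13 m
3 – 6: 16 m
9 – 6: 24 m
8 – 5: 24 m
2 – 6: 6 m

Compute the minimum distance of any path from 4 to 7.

19 m

Running Dijkstra from 4:
4: 0
1: 5  (via 4)
3: 7  (via 4)
5: 10  (via 4)
6: 13  (via 4)
9: 14  (via 4)
0: 16  (via 1)
2: 19  (via 6)
7: 19  (via 0)
Shortest route: 4–1–0–7 = 19 m.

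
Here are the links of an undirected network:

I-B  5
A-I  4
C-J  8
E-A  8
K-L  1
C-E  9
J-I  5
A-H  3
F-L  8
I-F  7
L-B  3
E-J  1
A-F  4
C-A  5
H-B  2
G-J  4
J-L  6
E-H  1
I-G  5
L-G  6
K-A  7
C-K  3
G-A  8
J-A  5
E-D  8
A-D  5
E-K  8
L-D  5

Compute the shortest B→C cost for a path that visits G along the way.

18

Best B to G: B → H → E → J → G costing 8
Shortest G→C: G → L → K → C = 10
Total via G: 8 + 10 = 18.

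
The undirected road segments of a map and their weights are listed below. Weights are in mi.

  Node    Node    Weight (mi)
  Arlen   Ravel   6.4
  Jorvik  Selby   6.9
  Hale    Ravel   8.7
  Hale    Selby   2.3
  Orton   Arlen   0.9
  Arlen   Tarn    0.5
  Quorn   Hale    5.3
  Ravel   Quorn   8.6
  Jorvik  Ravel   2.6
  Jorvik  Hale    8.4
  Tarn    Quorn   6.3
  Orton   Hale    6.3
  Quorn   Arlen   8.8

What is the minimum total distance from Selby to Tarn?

10 mi

Enumerating some paths:
Selby–Hale–Orton–Arlen–Tarn: 2.3+6.3+0.9+0.5 = 10
Selby–Hale–Quorn–Tarn: 2.3+5.3+6.3 = 13.9
Cheapest is Selby–Hale–Orton–Arlen–Tarn at 10 mi.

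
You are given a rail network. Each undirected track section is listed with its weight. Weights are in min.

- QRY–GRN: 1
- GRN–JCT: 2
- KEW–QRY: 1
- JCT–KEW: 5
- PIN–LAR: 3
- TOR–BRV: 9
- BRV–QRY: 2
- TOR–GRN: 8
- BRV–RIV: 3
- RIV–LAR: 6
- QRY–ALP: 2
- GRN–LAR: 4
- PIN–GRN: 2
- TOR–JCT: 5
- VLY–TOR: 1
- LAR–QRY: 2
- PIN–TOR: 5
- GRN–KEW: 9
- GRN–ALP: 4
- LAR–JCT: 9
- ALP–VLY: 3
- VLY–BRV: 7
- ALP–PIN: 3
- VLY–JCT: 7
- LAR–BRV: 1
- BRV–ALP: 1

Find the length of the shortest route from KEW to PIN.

Settle nodes by increasing distance from KEW:
KEW: 0
QRY: 1  (via KEW)
GRN: 2  (via QRY)
BRV: 3  (via QRY)
LAR: 3  (via QRY)
ALP: 3  (via QRY)
PIN: 4  (via GRN)
Shortest route: KEW–QRY–GRN–PIN = 4 min.

4 min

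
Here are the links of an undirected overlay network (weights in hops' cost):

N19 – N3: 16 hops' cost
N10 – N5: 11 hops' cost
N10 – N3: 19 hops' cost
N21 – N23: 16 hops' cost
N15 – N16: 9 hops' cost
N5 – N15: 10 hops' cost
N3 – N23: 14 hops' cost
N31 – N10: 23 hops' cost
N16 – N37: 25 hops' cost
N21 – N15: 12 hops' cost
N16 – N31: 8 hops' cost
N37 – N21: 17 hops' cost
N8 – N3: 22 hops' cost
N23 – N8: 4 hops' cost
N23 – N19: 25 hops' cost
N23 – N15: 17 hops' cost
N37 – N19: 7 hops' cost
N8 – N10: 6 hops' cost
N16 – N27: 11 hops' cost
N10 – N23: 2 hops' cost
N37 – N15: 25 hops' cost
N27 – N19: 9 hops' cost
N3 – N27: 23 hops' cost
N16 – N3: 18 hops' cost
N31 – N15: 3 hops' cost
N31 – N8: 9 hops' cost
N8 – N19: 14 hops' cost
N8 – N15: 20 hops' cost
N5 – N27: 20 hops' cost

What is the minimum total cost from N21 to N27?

Settle nodes by increasing distance from N21:
N21: 0
N15: 12  (via N21)
N31: 15  (via N15)
N23: 16  (via N21)
N37: 17  (via N21)
N10: 18  (via N23)
N8: 20  (via N23)
N16: 21  (via N15)
N5: 22  (via N15)
N19: 24  (via N37)
N3: 30  (via N23)
N27: 32  (via N16)
Shortest route: N21 → N15 → N16 → N27 = 32 hops' cost.

32 hops' cost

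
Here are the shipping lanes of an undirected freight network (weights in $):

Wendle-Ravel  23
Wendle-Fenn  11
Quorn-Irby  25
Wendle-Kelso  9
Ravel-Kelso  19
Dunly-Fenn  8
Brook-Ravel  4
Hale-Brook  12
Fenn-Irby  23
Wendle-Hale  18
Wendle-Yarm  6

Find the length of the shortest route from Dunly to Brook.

$46

Shortest distances from Dunly:
Dunly: 0
Fenn: 8  (via Dunly)
Wendle: 19  (via Fenn)
Yarm: 25  (via Wendle)
Kelso: 28  (via Wendle)
Irby: 31  (via Fenn)
Hale: 37  (via Wendle)
Ravel: 42  (via Wendle)
Brook: 46  (via Ravel)
Shortest route: Dunly → Fenn → Wendle → Ravel → Brook = $46.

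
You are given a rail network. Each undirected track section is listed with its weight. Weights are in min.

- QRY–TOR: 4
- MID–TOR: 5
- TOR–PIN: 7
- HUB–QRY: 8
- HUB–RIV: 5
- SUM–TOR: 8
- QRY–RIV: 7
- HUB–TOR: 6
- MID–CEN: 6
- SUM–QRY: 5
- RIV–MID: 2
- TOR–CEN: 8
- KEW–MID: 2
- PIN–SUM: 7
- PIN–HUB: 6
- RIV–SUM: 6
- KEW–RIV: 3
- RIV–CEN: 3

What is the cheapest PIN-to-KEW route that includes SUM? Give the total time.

Best PIN to SUM: PIN → SUM costing 7
Shortest SUM→KEW: SUM → RIV → KEW = 9
Total via SUM: 7 + 9 = 16 min.

16 min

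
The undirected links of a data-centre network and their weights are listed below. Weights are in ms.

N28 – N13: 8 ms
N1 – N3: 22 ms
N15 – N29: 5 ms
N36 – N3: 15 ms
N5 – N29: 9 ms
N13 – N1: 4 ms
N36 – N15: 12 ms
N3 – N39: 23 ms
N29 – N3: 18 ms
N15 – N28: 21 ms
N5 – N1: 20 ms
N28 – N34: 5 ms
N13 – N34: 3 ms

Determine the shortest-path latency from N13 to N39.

Shortest distances from N13:
N13: 0
N34: 3  (via N13)
N1: 4  (via N13)
N28: 8  (via N13)
N5: 24  (via N1)
N3: 26  (via N1)
N15: 29  (via N28)
N29: 33  (via N5)
N36: 41  (via N3)
N39: 49  (via N3)
Shortest route: N13–N1–N3–N39 = 49 ms.

49 ms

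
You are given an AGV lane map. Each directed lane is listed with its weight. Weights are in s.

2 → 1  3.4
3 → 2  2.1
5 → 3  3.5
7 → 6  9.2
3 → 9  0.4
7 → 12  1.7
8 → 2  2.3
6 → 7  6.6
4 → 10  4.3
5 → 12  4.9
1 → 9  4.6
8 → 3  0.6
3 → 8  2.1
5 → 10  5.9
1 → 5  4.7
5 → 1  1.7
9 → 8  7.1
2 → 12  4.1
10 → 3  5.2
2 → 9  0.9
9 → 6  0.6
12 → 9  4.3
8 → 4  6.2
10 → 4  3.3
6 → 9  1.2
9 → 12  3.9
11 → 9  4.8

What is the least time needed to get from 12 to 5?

21.8 s

Running Dijkstra from 12:
12: 0
9: 4.3  (via 12)
6: 4.9  (via 9)
8: 11.4  (via 9)
7: 11.5  (via 6)
3: 12  (via 8)
2: 13.7  (via 8)
1: 17.1  (via 2)
4: 17.6  (via 8)
5: 21.8  (via 1)
Shortest route: 12 → 9 → 8 → 2 → 1 → 5 = 21.8 s.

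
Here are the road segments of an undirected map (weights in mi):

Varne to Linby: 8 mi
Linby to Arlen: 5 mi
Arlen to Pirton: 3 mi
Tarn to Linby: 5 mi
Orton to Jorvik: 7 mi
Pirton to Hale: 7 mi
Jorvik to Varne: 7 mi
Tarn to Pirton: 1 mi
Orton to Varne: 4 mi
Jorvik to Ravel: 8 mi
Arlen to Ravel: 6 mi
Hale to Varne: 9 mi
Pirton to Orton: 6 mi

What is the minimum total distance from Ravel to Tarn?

10 mi

Candidate routes:
Ravel - Arlen - Pirton - Tarn: 6+3+1 = 10
Ravel - Jorvik - Orton - Pirton - Tarn: 8+7+6+1 = 22
Ravel - Arlen - Linby - Tarn: 6+5+5 = 16
Cheapest is Ravel - Arlen - Pirton - Tarn at 10 mi.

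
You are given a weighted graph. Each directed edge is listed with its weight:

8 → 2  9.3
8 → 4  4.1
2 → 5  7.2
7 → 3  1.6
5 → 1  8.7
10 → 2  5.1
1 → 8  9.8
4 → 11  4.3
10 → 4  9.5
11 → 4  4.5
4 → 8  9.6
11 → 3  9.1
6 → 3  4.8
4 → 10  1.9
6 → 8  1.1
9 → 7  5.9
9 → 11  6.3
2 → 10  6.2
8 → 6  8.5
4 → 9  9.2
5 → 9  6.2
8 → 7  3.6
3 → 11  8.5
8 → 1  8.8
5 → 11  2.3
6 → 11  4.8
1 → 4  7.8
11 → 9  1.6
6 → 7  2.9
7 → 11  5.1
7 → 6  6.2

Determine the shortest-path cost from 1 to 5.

Enumerating some paths:
1–8–2–5: 9.8+9.3+7.2 = 26.3
1–4–10–2–5: 7.8+1.9+5.1+7.2 = 22
Cheapest is 1–4–10–2–5 at 22.

22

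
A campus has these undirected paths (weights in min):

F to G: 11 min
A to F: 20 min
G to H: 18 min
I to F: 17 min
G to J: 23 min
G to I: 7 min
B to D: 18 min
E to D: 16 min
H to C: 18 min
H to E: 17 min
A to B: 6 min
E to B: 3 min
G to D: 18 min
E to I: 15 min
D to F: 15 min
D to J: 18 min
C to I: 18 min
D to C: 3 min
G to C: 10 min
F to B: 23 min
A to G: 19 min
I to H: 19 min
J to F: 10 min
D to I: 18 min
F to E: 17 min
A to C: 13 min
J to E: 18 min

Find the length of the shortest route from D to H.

21 min

Running Dijkstra from D:
D: 0
C: 3  (via D)
G: 13  (via C)
F: 15  (via D)
A: 16  (via C)
E: 16  (via D)
B: 18  (via D)
I: 18  (via D)
J: 18  (via D)
H: 21  (via C)
Shortest route: D–C–H = 21 min.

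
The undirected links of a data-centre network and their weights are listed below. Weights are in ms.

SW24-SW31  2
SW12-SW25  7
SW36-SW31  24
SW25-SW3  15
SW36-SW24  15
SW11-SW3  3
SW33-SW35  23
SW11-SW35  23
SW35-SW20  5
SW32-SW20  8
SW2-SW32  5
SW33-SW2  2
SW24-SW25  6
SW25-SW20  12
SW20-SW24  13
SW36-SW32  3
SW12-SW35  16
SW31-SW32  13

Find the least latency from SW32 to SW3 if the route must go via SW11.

Shortest SW32→SW11: SW32–SW20–SW35–SW11 = 36
Best SW11 to SW3: SW11–SW3 costing 3
Total via SW11: 36 + 3 = 39 ms.

39 ms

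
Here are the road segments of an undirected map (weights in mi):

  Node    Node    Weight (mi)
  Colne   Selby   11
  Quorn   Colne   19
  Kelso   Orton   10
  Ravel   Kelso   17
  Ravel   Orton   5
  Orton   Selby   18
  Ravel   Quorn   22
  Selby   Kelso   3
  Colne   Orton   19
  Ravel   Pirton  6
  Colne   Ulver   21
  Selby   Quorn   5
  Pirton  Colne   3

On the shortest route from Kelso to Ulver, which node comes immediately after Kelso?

Candidate routes:
Kelso–Orton–Ravel–Pirton–Colne–Ulver: 10+5+6+3+21 = 45
Kelso–Selby–Colne–Ulver: 3+11+21 = 35
Kelso–Ravel–Pirton–Colne–Ulver: 17+6+3+21 = 47
Kelso–Selby–Quorn–Colne–Ulver: 3+5+19+21 = 48
The minimum is 35 mi via Kelso–Selby–Colne–Ulver.
So from Kelso the first move is to Selby.

Selby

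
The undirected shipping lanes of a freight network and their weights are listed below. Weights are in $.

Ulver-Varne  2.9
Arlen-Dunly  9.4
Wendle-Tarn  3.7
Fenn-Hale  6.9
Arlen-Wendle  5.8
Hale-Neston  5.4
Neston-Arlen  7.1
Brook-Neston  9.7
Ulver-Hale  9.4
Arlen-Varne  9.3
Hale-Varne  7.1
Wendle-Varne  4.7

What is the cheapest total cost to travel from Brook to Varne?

Compare a few routes:
Brook → Neston → Arlen → Varne: 9.7+7.1+9.3 = 26.1
Brook → Neston → Hale → Varne: 9.7+5.4+7.1 = 22.2
The minimum is $22.2 via Brook → Neston → Hale → Varne.

$22.2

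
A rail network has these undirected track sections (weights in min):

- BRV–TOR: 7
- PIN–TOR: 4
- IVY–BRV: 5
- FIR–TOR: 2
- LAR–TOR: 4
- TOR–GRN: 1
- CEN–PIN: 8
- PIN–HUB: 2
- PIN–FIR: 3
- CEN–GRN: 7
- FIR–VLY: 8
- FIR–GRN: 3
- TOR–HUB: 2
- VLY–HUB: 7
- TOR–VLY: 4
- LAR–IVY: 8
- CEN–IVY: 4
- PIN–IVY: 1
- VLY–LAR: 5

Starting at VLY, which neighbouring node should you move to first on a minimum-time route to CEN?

TOR

Candidate routes:
VLY–TOR–GRN–CEN: 4+1+7 = 12
VLY–TOR–HUB–PIN–IVY–CEN: 4+2+2+1+4 = 13
The minimum is 12 min via VLY–TOR–GRN–CEN.
So from VLY the first move is to TOR.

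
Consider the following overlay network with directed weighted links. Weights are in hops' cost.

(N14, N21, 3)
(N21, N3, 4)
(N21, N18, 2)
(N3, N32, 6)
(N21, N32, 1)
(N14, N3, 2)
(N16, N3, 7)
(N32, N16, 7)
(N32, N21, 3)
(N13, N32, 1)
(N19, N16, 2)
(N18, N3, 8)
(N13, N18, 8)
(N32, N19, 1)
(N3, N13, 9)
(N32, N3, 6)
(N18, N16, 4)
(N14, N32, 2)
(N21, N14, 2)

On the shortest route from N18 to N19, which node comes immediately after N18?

Enumerating some paths:
N18–N3–N32–N19: 8+6+1 = 15
N18–N16–N3–N32–N19: 4+7+6+1 = 18
Cheapest is N18–N3–N32–N19 at 15 hops' cost.
So from N18 the first move is to N3.

N3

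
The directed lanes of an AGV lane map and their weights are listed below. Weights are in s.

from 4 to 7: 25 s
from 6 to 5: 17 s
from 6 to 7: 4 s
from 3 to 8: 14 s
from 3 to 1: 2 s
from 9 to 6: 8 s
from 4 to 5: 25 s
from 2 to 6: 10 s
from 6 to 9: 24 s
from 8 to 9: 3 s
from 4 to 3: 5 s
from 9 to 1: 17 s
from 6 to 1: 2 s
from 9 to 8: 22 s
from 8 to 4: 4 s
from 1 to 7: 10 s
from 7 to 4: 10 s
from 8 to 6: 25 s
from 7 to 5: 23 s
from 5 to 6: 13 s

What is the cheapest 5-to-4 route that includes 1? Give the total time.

35 s

Shortest 5→1: 5 → 6 → 1 = 15
Shortest 1→4: 1 → 7 → 4 = 20
Total via 1: 15 + 20 = 35 s.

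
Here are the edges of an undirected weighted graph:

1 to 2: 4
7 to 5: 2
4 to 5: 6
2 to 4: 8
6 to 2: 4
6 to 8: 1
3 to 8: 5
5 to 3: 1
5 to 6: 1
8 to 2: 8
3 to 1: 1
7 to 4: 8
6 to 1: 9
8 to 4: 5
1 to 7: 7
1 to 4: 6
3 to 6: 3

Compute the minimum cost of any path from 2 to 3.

5

Running Dijkstra from 2:
2: 0
1: 4  (via 2)
6: 4  (via 2)
3: 5  (via 1)
Shortest route: 2–1–3 = 5.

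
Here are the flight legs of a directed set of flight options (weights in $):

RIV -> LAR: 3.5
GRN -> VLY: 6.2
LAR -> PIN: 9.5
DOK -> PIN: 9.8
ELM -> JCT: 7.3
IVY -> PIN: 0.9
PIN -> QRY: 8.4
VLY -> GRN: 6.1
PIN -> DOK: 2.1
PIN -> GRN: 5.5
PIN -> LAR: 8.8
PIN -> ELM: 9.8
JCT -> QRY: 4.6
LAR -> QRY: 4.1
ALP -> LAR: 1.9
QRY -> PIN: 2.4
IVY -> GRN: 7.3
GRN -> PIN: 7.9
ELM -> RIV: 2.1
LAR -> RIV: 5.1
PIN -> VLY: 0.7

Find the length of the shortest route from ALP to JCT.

$25.5

Compare a few routes:
ALP - LAR - PIN - ELM - JCT: 1.9+9.5+9.8+7.3 = 28.5
ALP - LAR - QRY - PIN - ELM - JCT: 1.9+4.1+2.4+9.8+7.3 = 25.5
Cheapest is ALP - LAR - QRY - PIN - ELM - JCT at $25.5.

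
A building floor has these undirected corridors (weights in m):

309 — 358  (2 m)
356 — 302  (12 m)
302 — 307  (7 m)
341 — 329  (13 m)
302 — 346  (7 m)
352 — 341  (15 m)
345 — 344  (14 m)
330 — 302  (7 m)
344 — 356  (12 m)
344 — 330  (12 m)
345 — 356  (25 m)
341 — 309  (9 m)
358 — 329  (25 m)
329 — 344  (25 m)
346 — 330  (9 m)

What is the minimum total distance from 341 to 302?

57 m

Compare a few routes:
341 - 329 - 344 - 330 - 302: 13+25+12+7 = 57
341 - 329 - 344 - 356 - 302: 13+25+12+12 = 62
341 - 329 - 344 - 330 - 346 - 302: 13+25+12+9+7 = 66
The minimum is 57 m via 341 - 329 - 344 - 330 - 302.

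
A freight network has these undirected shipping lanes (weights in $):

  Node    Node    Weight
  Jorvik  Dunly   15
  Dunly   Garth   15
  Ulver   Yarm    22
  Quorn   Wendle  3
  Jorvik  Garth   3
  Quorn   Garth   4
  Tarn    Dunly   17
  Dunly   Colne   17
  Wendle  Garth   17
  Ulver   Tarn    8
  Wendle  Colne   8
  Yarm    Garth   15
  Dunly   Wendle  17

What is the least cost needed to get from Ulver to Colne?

$42

Running Dijkstra from Ulver:
Ulver: 0
Tarn: 8  (via Ulver)
Yarm: 22  (via Ulver)
Dunly: 25  (via Tarn)
Garth: 37  (via Yarm)
Jorvik: 40  (via Dunly)
Quorn: 41  (via Garth)
Wendle: 42  (via Dunly)
Colne: 42  (via Dunly)
Shortest route: Ulver–Tarn–Dunly–Colne = $42.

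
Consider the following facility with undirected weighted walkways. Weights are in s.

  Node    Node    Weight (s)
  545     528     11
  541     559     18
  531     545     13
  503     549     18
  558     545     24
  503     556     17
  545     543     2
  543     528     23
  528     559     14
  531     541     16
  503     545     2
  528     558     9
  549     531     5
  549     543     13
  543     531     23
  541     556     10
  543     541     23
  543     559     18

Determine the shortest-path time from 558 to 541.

41 s

Candidate routes:
558 - 528 - 545 - 543 - 541: 9+11+2+23 = 45
558 - 528 - 545 - 503 - 556 - 541: 9+11+2+17+10 = 49
558 - 528 - 559 - 541: 9+14+18 = 41
558 - 545 - 543 - 541: 24+2+23 = 49
The minimum is 41 s via 558 - 528 - 559 - 541.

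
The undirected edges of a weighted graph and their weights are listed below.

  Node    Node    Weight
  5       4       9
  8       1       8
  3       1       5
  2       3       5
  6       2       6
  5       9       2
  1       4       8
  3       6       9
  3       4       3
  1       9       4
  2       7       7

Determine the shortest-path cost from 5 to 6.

20

Shortest distances from 5:
5: 0
9: 2  (via 5)
1: 6  (via 9)
4: 9  (via 5)
3: 11  (via 1)
8: 14  (via 1)
2: 16  (via 3)
6: 20  (via 3)
Shortest route: 5–9–1–3–6 = 20.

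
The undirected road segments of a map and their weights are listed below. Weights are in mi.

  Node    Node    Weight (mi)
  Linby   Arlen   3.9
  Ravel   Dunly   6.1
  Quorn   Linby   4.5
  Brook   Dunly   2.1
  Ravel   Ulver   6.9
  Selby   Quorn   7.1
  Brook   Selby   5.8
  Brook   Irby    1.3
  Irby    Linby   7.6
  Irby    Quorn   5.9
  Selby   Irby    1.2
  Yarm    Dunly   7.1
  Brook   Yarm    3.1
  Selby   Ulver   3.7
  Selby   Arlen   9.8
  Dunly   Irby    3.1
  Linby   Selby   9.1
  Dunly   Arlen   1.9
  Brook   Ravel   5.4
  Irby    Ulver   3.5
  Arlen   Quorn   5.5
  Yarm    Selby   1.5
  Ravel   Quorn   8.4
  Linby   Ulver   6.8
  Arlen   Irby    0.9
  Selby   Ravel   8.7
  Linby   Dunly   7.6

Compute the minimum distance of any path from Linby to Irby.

Enumerating some paths:
Linby → Arlen → Dunly → Irby: 3.9+1.9+3.1 = 8.9
Linby → Irby: 7.6 = 7.6
Linby → Arlen → Dunly → Brook → Irby: 3.9+1.9+2.1+1.3 = 9.2
Linby → Arlen → Irby: 3.9+0.9 = 4.8
Cheapest is Linby → Arlen → Irby at 4.8 mi.

4.8 mi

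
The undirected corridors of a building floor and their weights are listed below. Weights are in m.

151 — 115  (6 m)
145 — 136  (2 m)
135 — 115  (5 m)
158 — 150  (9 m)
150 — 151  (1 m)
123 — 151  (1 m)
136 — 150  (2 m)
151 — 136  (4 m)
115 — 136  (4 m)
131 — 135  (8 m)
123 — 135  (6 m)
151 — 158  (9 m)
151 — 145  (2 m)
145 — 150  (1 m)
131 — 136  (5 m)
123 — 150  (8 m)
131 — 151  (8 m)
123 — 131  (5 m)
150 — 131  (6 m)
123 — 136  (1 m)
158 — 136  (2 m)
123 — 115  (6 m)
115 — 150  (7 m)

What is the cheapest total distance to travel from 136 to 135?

7 m

Enumerating some paths:
136 - 123 - 135: 1+6 = 7
136 - 115 - 135: 4+5 = 9
The minimum is 7 m via 136 - 123 - 135.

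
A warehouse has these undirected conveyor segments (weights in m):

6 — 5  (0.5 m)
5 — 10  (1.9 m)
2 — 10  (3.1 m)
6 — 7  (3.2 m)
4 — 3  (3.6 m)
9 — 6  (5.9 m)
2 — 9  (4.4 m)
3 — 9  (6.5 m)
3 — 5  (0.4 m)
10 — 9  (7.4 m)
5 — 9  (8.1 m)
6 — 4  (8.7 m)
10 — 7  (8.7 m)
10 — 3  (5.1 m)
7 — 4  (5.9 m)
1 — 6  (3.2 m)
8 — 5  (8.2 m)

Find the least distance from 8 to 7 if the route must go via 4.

Best 8 to 4: 8–5–3–4 costing 12.2
Shortest 4→7: 4–7 = 5.9
Total via 4: 12.2 + 5.9 = 18.1 m.

18.1 m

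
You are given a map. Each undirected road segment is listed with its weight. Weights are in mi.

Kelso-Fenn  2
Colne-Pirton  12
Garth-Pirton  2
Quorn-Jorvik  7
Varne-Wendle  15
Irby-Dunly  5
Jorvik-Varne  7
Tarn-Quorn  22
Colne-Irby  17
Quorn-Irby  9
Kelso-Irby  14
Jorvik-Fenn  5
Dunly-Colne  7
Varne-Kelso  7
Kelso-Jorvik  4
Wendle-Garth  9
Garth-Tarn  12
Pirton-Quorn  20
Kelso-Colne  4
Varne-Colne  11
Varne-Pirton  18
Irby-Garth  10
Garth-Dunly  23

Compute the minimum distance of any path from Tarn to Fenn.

Settle nodes by increasing distance from Tarn:
Tarn: 0
Garth: 12  (via Tarn)
Pirton: 14  (via Garth)
Wendle: 21  (via Garth)
Quorn: 22  (via Tarn)
Irby: 22  (via Garth)
Colne: 26  (via Pirton)
Dunly: 27  (via Irby)
Jorvik: 29  (via Quorn)
Kelso: 30  (via Colne)
Fenn: 32  (via Kelso)
Shortest route: Tarn → Garth → Pirton → Colne → Kelso → Fenn = 32 mi.

32 mi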